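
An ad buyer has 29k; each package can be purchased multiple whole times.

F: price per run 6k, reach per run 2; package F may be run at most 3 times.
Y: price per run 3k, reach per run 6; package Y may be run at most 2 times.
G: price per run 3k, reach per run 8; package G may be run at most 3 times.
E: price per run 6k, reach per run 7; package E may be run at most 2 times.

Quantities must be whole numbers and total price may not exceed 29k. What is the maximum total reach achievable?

50

1×F, 2×Y, 3×G, and 1×E: price 27 ≤ 29, reach 1·2 + 2·6 + 3·8 + 1·7 = 45.
2×Y, 3×G, and 2×E: price 27 ≤ 29, reach 2·6 + 3·8 + 2·7 = 50.
Best is 50.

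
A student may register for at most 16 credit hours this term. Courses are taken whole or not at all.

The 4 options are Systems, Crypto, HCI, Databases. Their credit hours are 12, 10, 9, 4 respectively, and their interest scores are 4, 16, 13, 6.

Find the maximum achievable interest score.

Crypto + Databases: credit hours 10 + 4 = 14 ≤ 16, interest score 16 + 6 = 22.
HCI + Databases: credit hours 9 + 4 = 13 ≤ 16, interest score 13 + 6 = 19.
Best is Crypto and Databases with total interest score 22.

22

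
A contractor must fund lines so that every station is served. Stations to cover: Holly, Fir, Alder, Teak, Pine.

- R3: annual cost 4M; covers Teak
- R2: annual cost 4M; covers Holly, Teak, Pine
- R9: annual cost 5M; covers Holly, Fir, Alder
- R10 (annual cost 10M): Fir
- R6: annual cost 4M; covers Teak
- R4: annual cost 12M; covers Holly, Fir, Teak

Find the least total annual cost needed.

9

This is a weighted set-cover instance.
Choose R2 and R9: together they cover Holly, Fir, Alder, Teak, Pine — every station.
Total annual cost: 4 + 5 = 9.
No cover costs less than 9.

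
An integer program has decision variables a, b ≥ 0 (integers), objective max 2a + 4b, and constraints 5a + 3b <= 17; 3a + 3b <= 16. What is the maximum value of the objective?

20

(a,b)=(0,5): 5·0+3·5=15≤17, 3·0+3·5=15≤16, objective 20.
(a,b)=(1,4): 5·1+3·4=17≤17, 3·1+3·4=15≤16, objective 18.
Maximum is 20 at (a,b)=(0,5).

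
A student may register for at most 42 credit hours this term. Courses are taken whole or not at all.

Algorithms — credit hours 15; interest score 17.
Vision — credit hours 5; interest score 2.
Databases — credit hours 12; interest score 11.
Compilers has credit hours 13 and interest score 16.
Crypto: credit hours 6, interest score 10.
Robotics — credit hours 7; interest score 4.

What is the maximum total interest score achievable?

47

Allowing fractional choices, the relaxed optimum would be about 50.3, but courses are indivisible.
Algorithms + Databases + Compilers: credit hours 15 + 12 + 13 = 40 ≤ 42, interest score 17 + 11 + 16 = 44.
Algorithms + Compilers + Crypto + Robotics: credit hours 15 + 13 + 6 + 7 = 41 ≤ 42, interest score 17 + 16 + 10 + 4 = 47.
Algorithms + Vision + Compilers + Crypto: credit hours 15 + 5 + 13 + 6 = 39 ≤ 42, interest score 17 + 2 + 16 + 10 = 45.
Best is Algorithms, Compilers, Crypto, and Robotics with total interest score 47.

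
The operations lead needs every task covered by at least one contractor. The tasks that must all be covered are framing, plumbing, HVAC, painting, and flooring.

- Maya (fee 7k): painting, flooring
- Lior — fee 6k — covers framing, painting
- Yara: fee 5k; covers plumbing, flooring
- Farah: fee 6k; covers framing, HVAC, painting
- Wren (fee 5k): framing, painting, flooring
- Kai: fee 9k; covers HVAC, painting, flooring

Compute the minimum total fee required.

11

The greedy cost-per-new-task heuristic would pick Wren, Yara, and Farah for 16, but a cheaper cover exists.
Choose Yara and Farah: together they cover framing, plumbing, HVAC, painting, flooring — every task.
Total fee: 5 + 6 = 11.
No cover costs less than 11.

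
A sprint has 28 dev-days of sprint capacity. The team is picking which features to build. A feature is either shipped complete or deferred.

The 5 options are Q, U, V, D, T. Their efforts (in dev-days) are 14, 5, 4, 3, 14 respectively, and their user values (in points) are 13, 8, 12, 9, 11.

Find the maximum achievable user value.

42

This is an integer program with binary decision variables.
Allowing fractional choices, the relaxed optimum would be about 43.6, but features are indivisible.
Q + U + V + D: effort 14 + 5 + 4 + 3 = 26 ≤ 28, user value 13 + 8 + 12 + 9 = 42.
Q + V + D: effort 14 + 4 + 3 = 21 ≤ 28, user value 13 + 12 + 9 = 34.
U + V + D + T: effort 5 + 4 + 3 + 14 = 26 ≤ 28, user value 8 + 12 + 9 + 11 = 40.
Best is Q, U, V, and D with total user value 42.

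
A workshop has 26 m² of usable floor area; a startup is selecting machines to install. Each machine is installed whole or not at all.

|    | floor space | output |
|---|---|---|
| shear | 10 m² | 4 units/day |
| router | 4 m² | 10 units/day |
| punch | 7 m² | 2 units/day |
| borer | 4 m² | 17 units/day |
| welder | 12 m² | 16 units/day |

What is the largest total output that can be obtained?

43

punch + borer + welder: floor space 7 + 4 + 12 = 23 ≤ 26, output 2 + 17 + 16 = 35.
router + borer + welder: floor space 4 + 4 + 12 = 20 ≤ 26, output 10 + 17 + 16 = 43.
shear + borer + welder: floor space 10 + 4 + 12 = 26 ≤ 26, output 4 + 17 + 16 = 37.
Best is router, borer, and welder with total output 43.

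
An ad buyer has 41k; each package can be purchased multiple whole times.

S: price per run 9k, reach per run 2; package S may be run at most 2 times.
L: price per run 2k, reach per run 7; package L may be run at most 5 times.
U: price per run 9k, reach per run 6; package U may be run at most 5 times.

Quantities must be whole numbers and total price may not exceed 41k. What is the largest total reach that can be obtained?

This is a bounded integer knapsack.
L has the best ratio (7/2); taking only L gives at most 5×7 = 35 (stopped by the supply cap of 5).
Mixing does better — 5×L and 3×U: price 37 ≤ 41, reach 5·7 + 3·6 = 53.

53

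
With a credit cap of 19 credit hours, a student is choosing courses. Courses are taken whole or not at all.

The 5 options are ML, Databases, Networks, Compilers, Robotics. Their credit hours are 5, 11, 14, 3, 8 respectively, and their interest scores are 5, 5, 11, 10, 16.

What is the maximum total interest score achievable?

31

ML + Compilers + Robotics: credit hours 5 + 3 + 8 = 16 ≤ 19, interest score 5 + 10 + 16 = 31.
ML + Robotics: credit hours 5 + 8 = 13 ≤ 19, interest score 5 + 16 = 21.
Compilers + Robotics: credit hours 3 + 8 = 11 ≤ 19, interest score 10 + 16 = 26.
Best is ML, Compilers, and Robotics with total interest score 31.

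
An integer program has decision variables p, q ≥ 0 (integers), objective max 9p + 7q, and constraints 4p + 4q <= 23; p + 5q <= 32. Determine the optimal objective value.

45

Relaxing integrality, the LP optimum is 51.75 at (p,q) = (5.75, 0), which is not an integer point.
(p,q)=(5,0): 4·5+4·0=20≤23, 1·5+5·0=5≤32, objective 45.
(p,q)=(4,1): 4·4+4·1=20≤23, 1·4+5·1=9≤32, objective 43.
(p,q)=(4,0): 4·4+4·0=16≤23, 1·4+5·0=4≤32, objective 36.
Maximum is 45 at (p,q)=(5,0).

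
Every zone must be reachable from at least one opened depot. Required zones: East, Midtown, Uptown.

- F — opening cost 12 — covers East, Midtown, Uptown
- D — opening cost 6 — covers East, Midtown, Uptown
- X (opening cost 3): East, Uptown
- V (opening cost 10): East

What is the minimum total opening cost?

The greedy cost-per-new-zone heuristic would pick X and D for 9, but a cheaper cover exists.
D alone covers East, Midtown, Uptown — every zone.
Total opening cost: 6.
No cover costs less than 6.

6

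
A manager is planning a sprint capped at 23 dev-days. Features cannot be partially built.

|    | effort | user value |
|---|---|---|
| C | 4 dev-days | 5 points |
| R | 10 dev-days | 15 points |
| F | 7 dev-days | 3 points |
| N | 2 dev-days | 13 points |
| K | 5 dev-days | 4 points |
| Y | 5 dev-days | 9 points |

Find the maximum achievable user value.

Allowing fractional choices, the relaxed optimum would be about 43.6, but features are indivisible.
C + R + N + Y: effort 4 + 10 + 2 + 5 = 21 ≤ 23, user value 5 + 15 + 13 + 9 = 42.
R + N + K + Y: effort 10 + 2 + 5 + 5 = 22 ≤ 23, user value 15 + 13 + 4 + 9 = 41.
Best is C, R, N, and Y with total user value 42.

42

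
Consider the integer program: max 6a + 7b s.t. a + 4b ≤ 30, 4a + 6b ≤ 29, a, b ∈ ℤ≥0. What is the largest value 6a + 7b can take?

42

Relaxing integrality, the LP optimum is 43.50 at (a,b) = (7.25, 0), which is not an integer point.
(a,b)=(7,0): 1·7+4·0=7≤30, 4·7+6·0=28≤29, objective 42.
(a,b)=(6,0): 1·6+4·0=6≤30, 4·6+6·0=24≤29, objective 36.
No feasible integer point exceeds 42.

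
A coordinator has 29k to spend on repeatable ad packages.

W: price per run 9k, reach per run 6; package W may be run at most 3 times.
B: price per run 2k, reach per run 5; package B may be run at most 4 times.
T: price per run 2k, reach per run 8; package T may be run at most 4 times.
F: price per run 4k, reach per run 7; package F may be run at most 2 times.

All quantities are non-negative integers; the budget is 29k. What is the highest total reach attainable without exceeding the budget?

66

T has the best ratio (8/2); taking only T gives at most 4×8 = 32 (stopped by the supply cap of 4).
Mixing does better — 4×B, 4×T, and 2×F: price 24 ≤ 29, reach 4·5 + 4·8 + 2·7 = 66.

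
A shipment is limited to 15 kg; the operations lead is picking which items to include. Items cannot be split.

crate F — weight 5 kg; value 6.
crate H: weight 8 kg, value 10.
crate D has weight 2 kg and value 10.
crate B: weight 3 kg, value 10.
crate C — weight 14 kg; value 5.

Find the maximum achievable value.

Treat it as a binary knapsack problem.
Allowing fractional choices, the relaxed optimum would be about 32.4, but items are indivisible.
crate F + crate D + crate B: weight 5 + 2 + 3 = 10 ≤ 15, value 6 + 10 + 10 = 26.
crate F + crate H + crate D: weight 5 + 8 + 2 = 15 ≤ 15, value 6 + 10 + 10 = 26.
crate H + crate D + crate B: weight 8 + 2 + 3 = 13 ≤ 15, value 10 + 10 + 10 = 30.
Best is crate H, crate D, and crate B with total value 30.

30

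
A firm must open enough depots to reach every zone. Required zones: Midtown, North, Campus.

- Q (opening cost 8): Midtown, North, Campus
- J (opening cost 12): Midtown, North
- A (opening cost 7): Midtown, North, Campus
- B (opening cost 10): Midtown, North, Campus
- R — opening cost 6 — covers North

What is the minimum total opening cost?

7

This is a weighted set-cover instance.
A alone covers Midtown, North, Campus — every zone.
Total opening cost: 7.
No cover costs less than 7.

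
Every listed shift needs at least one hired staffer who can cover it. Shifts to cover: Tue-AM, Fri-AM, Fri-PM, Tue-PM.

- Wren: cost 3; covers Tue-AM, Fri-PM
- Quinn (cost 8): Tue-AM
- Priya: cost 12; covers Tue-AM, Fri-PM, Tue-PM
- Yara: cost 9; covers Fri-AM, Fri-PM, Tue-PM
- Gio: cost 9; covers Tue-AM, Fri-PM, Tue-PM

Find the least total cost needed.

This is an integer covering problem.
Choose Wren and Yara: together they cover Tue-AM, Fri-AM, Fri-PM, Tue-PM — every shift.
Total cost: 3 + 9 = 12.
No cover costs less than 12.

12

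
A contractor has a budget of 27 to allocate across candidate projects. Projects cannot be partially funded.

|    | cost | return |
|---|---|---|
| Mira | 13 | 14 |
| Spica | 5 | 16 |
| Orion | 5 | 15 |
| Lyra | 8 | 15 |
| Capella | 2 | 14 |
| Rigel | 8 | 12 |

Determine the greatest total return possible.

60

This is an integer program with binary decision variables.
Allowing fractional choices, the relaxed optimum would be about 70.5, but projects are indivisible.
Spica + Orion + Lyra + Capella: cost 5 + 5 + 8 + 2 = 20 ≤ 27, return 16 + 15 + 15 + 14 = 60.
Mira + Spica + Orion + Capella: cost 13 + 5 + 5 + 2 = 25 ≤ 27, return 14 + 16 + 15 + 14 = 59.
Spica + Orion + Lyra + Rigel: cost 5 + 5 + 8 + 8 = 26 ≤ 27, return 16 + 15 + 15 + 12 = 58.
Best is Spica, Orion, Lyra, and Capella with total return 60.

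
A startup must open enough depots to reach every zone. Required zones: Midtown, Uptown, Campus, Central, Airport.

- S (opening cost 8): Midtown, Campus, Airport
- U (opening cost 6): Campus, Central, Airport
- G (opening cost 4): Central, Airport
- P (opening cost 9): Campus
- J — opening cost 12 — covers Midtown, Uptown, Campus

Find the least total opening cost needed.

The greedy cost-per-new-zone heuristic would pick U and J for 18, but a cheaper cover exists.
Choose G and J: together they cover Midtown, Uptown, Campus, Central, Airport — every zone.
Total opening cost: 4 + 12 = 16.
No cover costs less than 16.

16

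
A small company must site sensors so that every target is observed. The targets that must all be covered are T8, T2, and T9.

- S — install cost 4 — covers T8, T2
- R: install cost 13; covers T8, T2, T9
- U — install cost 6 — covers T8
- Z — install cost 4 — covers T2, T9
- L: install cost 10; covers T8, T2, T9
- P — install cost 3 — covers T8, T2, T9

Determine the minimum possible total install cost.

P alone covers T8, T2, T9 — every target.
Total install cost: 3.

3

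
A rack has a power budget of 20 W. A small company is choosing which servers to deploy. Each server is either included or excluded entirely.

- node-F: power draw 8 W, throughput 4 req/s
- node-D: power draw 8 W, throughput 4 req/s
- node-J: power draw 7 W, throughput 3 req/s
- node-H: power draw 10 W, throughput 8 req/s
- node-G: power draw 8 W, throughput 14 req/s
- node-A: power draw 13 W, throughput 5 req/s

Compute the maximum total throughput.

Allowing fractional choices, the relaxed optimum would be about 23.0, but servers are indivisible.
node-D + node-G: power draw 8 + 8 = 16 ≤ 20, throughput 4 + 14 = 18.
node-F + node-G: power draw 8 + 8 = 16 ≤ 20, throughput 4 + 14 = 18.
node-H + node-G: power draw 10 + 8 = 18 ≤ 20, throughput 8 + 14 = 22.
Best is node-H and node-G with total throughput 22.

22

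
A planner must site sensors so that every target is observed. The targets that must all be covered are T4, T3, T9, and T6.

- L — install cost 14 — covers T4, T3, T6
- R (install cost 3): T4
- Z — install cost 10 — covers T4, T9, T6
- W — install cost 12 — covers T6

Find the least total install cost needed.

24

The greedy cost-per-new-target heuristic would pick R, Z, and L for 27, but a cheaper cover exists.
Choose L and Z: together they cover T4, T3, T9, T6 — every target.
Total install cost: 14 + 10 = 24.
No cover costs less than 24.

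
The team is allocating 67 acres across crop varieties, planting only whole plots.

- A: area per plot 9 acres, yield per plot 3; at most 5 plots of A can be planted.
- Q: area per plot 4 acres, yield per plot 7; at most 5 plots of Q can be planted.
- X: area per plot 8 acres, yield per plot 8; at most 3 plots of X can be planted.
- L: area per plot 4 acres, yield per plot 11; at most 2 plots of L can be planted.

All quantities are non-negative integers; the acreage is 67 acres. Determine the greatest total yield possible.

L has the best ratio (11/4); taking only L gives at most 2×11 = 22 (stopped by the supply cap of 2).
Mixing does better — 1×A, 5×Q, 3×X, and 2×L: area 61 ≤ 67, yield 1·3 + 5·7 + 3·8 + 2·11 = 84.

84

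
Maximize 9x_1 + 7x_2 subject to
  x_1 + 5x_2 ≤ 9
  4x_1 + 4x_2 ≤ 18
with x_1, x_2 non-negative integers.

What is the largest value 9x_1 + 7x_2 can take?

(x_1,x_2)=(4,0) is feasible, giving 36.
(x_1,x_2)=(3,1) is feasible, giving 34.
No feasible integer point exceeds 36.

36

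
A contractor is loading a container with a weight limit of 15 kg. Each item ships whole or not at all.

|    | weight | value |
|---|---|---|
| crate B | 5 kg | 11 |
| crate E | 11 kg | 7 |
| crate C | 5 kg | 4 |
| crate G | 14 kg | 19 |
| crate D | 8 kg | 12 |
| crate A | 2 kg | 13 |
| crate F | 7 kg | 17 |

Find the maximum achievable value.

41

This is a 0-1 knapsack instance.
Take crate B, crate A, and crate F: weight 5 + 2 + 7 = 14 ≤ 15, value 11 + 13 + 17 = 41.
No other feasible combination does better.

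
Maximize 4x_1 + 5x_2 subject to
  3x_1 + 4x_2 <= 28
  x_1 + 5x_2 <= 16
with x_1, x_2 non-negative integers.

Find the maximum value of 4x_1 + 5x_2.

37

(x_1,x_2)=(8,1): 3·8+4·1=28≤28, 1·8+5·1=13≤16, objective 37.
(x_1,x_2)=(9,0): 3·9+4·0=27≤28, 1·9+5·0=9≤16, objective 36.
(x_1,x_2)=(7,1): 3·7+4·1=25≤28, 1·7+5·1=12≤16, objective 33.
No feasible integer point exceeds 37.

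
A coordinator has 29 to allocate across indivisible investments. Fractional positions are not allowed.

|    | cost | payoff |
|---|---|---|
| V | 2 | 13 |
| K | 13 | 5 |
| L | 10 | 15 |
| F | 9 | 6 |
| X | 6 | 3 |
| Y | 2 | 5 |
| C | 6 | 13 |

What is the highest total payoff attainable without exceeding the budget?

This is a 0-1 knapsack instance.
V + L + F + Y + C: cost 2 + 10 + 9 + 2 + 6 = 29 ≤ 29, payoff 13 + 15 + 6 + 5 + 13 = 52.
V + L + F + C: cost 2 + 10 + 9 + 6 = 27 ≤ 29, payoff 13 + 15 + 6 + 13 = 47.
V + L + X + Y + C: cost 2 + 10 + 6 + 2 + 6 = 26 ≤ 29, payoff 13 + 15 + 3 + 5 + 13 = 49.
Best is V, L, F, Y, and C with total payoff 52.

52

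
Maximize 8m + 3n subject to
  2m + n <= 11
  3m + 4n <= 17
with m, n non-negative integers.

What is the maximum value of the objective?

40

The continuous relaxation peaks at (5.5, 0) with value 44.00; rounding to a feasible lattice point costs some objective.
(m,n)=(5,0): 2·5+1·0=10≤11, 3·5+4·0=15≤17, objective 40.
(m,n)=(4,1): 2·4+1·1=9≤11, 3·4+4·1=16≤17, objective 35.
(m,n)=(4,0): 2·4+1·0=8≤11, 3·4+4·0=12≤17, objective 32.
Maximum is 40 at (m,n)=(5,0).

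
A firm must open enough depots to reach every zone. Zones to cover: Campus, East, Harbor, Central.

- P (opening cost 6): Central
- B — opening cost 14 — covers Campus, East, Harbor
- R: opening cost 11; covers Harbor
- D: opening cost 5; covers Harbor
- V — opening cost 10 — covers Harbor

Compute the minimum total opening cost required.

20

Choose P and B: together they cover Campus, East, Harbor, Central — every zone.
Total opening cost: 6 + 14 = 20.
No cover costs less than 20.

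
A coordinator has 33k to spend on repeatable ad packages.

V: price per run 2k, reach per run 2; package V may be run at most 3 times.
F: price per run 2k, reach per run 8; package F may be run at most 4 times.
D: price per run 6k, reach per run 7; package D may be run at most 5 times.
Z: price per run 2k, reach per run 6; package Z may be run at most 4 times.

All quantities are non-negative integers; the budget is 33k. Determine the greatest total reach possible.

74

F has the best ratio (8/2); taking only F gives at most 4×8 = 32 (stopped by the supply cap of 4).
Mixing does better — 2×V, 4×F, 2×D, and 4×Z: price 32 ≤ 33, reach 2·2 + 4·8 + 2·7 + 4·6 = 74.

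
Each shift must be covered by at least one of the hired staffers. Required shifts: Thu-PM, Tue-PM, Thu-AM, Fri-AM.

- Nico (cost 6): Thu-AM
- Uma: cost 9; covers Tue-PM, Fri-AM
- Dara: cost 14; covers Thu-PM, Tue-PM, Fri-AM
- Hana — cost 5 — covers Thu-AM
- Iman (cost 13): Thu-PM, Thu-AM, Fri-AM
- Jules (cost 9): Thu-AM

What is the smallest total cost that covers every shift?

19

Choose Dara and Hana: together they cover Thu-PM, Tue-PM, Thu-AM, Fri-AM — every shift.
Total cost: 14 + 5 = 19.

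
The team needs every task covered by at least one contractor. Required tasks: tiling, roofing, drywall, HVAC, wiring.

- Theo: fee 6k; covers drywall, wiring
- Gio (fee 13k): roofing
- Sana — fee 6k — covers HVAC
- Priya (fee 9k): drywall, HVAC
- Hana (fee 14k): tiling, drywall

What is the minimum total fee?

Choose Theo, Gio, Sana, and Hana: together they cover tiling, roofing, drywall, HVAC, wiring — every task.
Total fee: 6 + 13 + 6 + 14 = 39.
No cover costs less than 39.

39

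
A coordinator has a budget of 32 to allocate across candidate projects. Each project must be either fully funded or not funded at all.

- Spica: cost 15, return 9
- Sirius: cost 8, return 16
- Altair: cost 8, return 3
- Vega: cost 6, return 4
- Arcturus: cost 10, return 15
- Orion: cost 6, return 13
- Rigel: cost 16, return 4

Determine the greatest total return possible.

Sirius + Altair + Arcturus + Orion: cost 8 + 8 + 10 + 6 = 32 ≤ 32, return 16 + 3 + 15 + 13 = 47.
Sirius + Vega + Arcturus + Orion: cost 8 + 6 + 10 + 6 = 30 ≤ 32, return 16 + 4 + 15 + 13 = 48.
Sirius + Arcturus + Orion: cost 8 + 10 + 6 = 24 ≤ 32, return 16 + 15 + 13 = 44.
Best is Sirius, Vega, Arcturus, and Orion with total return 48.

48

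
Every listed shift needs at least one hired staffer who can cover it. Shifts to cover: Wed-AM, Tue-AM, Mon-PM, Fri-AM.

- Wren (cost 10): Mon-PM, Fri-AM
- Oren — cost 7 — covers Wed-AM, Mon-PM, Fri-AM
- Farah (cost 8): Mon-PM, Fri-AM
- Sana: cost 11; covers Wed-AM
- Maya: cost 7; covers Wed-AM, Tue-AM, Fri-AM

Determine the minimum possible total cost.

This is an integer covering problem.
Choose Oren and Maya: together they cover Wed-AM, Tue-AM, Mon-PM, Fri-AM — every shift.
Total cost: 7 + 7 = 14.
No cover costs less than 14.

14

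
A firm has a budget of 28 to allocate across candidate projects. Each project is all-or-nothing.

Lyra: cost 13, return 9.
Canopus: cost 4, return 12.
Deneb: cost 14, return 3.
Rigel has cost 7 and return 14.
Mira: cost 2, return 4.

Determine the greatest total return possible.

Lyra + Canopus + Rigel + Mira: cost 13 + 4 + 7 + 2 = 26 ≤ 28, return 9 + 12 + 14 + 4 = 39.
Canopus + Deneb + Rigel + Mira: cost 4 + 14 + 7 + 2 = 27 ≤ 28, return 12 + 3 + 14 + 4 = 33.
Lyra + Canopus + Rigel: cost 13 + 4 + 7 = 24 ≤ 28, return 9 + 12 + 14 = 35.
Best is Lyra, Canopus, Rigel, and Mira with total return 39.

39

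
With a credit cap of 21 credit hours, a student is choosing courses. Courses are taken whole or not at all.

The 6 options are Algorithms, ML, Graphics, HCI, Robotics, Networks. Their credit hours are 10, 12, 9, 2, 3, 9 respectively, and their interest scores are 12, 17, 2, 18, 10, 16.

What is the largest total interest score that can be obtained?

Allowing fractional choices, the relaxed optimum would be about 53.9, but courses are indivisible.
ML + HCI + Robotics: credit hours 12 + 2 + 3 = 17 ≤ 21, interest score 17 + 18 + 10 = 45.
Algorithms + HCI + Networks: credit hours 10 + 2 + 9 = 21 ≤ 21, interest score 12 + 18 + 16 = 46.
HCI + Robotics + Networks: credit hours 2 + 3 + 9 = 14 ≤ 21, interest score 18 + 10 + 16 = 44.
Best is Algorithms, HCI, and Networks with total interest score 46.

46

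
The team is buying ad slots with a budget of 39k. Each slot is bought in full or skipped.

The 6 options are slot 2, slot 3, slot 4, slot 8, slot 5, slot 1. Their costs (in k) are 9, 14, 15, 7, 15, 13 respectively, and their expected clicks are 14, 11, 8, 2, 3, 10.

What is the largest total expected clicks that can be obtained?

slot 2 + slot 3 + slot 1: cost 9 + 14 + 13 = 36 ≤ 39, expected clicks 14 + 11 + 10 = 35.
slot 2 + slot 3 + slot 4: cost 9 + 14 + 15 = 38 ≤ 39, expected clicks 14 + 11 + 8 = 33.
Best is slot 2, slot 3, and slot 1 with total expected clicks 35.

35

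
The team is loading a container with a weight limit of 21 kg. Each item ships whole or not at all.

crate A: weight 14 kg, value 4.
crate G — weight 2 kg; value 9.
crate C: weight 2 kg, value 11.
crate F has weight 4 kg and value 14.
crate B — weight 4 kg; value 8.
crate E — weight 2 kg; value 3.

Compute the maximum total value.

45

Take crate G, crate C, crate F, crate B, and crate E: weight 2 + 2 + 4 + 4 + 2 = 14 ≤ 21, value 9 + 11 + 14 + 8 + 3 = 45.
No other feasible combination does better.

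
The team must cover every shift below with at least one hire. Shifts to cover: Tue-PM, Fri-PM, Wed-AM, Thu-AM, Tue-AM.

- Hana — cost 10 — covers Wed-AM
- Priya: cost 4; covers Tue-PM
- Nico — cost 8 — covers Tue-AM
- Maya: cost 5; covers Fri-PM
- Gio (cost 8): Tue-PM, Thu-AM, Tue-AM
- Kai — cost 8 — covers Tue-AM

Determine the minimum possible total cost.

This is a weighted set-cover instance.
Choose Hana, Maya, and Gio: together they cover Tue-PM, Fri-PM, Wed-AM, Thu-AM, Tue-AM — every shift.
Total cost: 10 + 5 + 8 = 23.
No cover costs less than 23.

23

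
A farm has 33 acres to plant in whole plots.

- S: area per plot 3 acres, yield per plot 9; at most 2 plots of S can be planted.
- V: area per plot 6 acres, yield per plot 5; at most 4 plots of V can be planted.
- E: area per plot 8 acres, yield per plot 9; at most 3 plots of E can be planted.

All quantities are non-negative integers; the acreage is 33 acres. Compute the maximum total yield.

45

S has the best ratio (9/3); taking only S gives at most 2×9 = 18 (stopped by the supply cap of 2).
Mixing does better — 2×S and 3×E: area 30 ≤ 33, yield 2·9 + 3·9 = 45.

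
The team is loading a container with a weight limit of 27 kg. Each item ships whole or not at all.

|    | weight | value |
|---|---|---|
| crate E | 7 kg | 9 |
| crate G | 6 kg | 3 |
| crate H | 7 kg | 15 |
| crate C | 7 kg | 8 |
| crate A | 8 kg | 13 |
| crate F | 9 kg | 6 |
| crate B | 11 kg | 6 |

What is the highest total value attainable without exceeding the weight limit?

37

Take crate E, crate H, and crate A: weight 7 + 7 + 8 = 22 ≤ 27, value 9 + 15 + 13 = 37.
No other feasible combination does better.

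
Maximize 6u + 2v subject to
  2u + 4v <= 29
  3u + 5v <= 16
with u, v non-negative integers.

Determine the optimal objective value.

Relaxing integrality, the LP optimum is 32.00 at (u,v) = (5.33, 0), which is not an integer point.
(u,v)=(5,0): 2·5+4·0=10≤29, 3·5+5·0=15≤16, objective 30.
(u,v)=(4,0): 2·4+4·0=8≤29, 3·4+5·0=12≤16, objective 24.
The best lattice point is (5,0), giving 30.

30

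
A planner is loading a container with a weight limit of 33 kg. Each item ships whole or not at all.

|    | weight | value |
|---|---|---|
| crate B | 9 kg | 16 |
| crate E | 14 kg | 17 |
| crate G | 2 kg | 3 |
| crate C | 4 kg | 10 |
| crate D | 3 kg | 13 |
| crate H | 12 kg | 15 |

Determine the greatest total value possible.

Allowing fractional choices, the relaxed optimum would be about 60.6, but items are indivisible.
crate B + crate E + crate C + crate D: weight 9 + 14 + 4 + 3 = 30 ≤ 33, value 16 + 17 + 10 + 13 = 56.
crate B + crate E + crate G + crate C + crate D: weight 9 + 14 + 2 + 4 + 3 = 32 ≤ 33, value 16 + 17 + 3 + 10 + 13 = 59.
crate B + crate G + crate C + crate D + crate H: weight 9 + 2 + 4 + 3 + 12 = 30 ≤ 33, value 16 + 3 + 10 + 13 + 15 = 57.
Best is crate B, crate E, crate G, crate C, and crate D with total value 59.

59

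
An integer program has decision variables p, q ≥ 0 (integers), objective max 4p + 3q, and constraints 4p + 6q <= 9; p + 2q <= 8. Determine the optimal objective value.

8

The continuous relaxation peaks at (2.25, 0) with value 9.00; rounding to a feasible lattice point costs some objective.
(p,q)=(2,0): 4·2+6·0=8≤9, 1·2+2·0=2≤8, objective 8.
(p,q)=(1,0): 4·1+6·0=4≤9, 1·1+2·0=1≤8, objective 4.
Maximum is 8 at (p,q)=(2,0).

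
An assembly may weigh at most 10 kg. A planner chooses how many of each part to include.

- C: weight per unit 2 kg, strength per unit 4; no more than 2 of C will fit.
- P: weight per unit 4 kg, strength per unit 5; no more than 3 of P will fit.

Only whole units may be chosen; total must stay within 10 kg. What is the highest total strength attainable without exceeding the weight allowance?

14

2×C and 1×P: weight 8 ≤ 10, strength 2·4 + 1·5 = 13.
1×C and 2×P: weight 10 ≤ 10, strength 1·4 + 2·5 = 14.
Best is 14.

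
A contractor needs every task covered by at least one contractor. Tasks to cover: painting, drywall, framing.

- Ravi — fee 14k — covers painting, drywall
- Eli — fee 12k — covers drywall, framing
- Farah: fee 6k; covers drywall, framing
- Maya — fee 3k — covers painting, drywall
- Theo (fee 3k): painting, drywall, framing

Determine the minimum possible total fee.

Theo alone covers painting, drywall, framing — every task.
Total fee: 3.

3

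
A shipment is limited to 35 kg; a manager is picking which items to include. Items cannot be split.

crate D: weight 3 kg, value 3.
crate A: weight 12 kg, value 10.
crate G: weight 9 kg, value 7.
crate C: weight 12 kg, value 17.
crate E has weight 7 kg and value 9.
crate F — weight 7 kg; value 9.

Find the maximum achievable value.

Treat it as a binary knapsack problem.
Allowing fractional choices, the relaxed optimum would be about 43.0, but items are indivisible.
crate D + crate A + crate C + crate E: weight 3 + 12 + 12 + 7 = 34 ≤ 35, value 3 + 10 + 17 + 9 = 39.
crate D + crate A + crate C + crate F: weight 3 + 12 + 12 + 7 = 34 ≤ 35, value 3 + 10 + 17 + 9 = 39.
crate G + crate C + crate E + crate F: weight 9 + 12 + 7 + 7 = 35 ≤ 35, value 7 + 17 + 9 + 9 = 42.
Best is crate G, crate C, crate E, and crate F with total value 42.

42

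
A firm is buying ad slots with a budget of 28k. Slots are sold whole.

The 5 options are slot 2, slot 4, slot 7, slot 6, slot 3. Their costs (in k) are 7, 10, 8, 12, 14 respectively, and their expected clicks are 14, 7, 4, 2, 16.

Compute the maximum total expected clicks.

30

This is a 0-1 knapsack instance.
Allowing fractional choices, the relaxed optimum would be about 34.9, but ad slots are indivisible.
slot 2 + slot 3: cost 7 + 14 = 21 ≤ 28, expected clicks 14 + 16 = 30.
slot 2 + slot 4 + slot 7: cost 7 + 10 + 8 = 25 ≤ 28, expected clicks 14 + 7 + 4 = 25.
Best is slot 2 and slot 3 with total expected clicks 30.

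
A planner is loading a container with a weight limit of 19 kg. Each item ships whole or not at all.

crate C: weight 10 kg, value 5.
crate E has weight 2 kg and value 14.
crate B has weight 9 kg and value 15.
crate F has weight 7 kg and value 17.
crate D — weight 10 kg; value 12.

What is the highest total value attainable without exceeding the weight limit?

Allowing fractional choices, the relaxed optimum would be about 47.2, but items are indivisible.
crate E + crate B + crate F: weight 2 + 9 + 7 = 18 ≤ 19, value 14 + 15 + 17 = 46.
crate C + crate E + crate F: weight 10 + 2 + 7 = 19 ≤ 19, value 5 + 14 + 17 = 36.
crate E + crate F + crate D: weight 2 + 7 + 10 = 19 ≤ 19, value 14 + 17 + 12 = 43.
Best is crate E, crate B, and crate F with total value 46.

46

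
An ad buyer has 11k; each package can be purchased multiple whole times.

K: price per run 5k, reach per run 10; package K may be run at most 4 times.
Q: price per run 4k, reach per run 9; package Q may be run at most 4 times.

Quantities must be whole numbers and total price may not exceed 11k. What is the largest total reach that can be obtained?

Take 2×K: price 10 ≤ 11, reach 2·10 = 20.
No other integer combination yields more.

20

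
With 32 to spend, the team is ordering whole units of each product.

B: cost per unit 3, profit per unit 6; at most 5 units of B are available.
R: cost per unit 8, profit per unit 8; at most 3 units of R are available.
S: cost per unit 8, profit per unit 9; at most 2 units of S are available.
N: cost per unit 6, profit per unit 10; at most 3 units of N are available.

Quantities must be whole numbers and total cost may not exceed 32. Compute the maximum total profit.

This is a bounded integer knapsack.
B has the best ratio (6/3); taking only B gives at most 5×6 = 30 (stopped by the supply cap of 5).
Mixing does better — 4×B and 3×N: cost 30 ≤ 32, profit 4·6 + 3·10 = 54.

54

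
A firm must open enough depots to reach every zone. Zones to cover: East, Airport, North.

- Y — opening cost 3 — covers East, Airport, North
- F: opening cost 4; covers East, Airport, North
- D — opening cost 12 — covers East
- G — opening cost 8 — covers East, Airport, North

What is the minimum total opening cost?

3

This is a weighted set-cover instance.
Y alone covers East, Airport, North — every zone.
Total opening cost: 3.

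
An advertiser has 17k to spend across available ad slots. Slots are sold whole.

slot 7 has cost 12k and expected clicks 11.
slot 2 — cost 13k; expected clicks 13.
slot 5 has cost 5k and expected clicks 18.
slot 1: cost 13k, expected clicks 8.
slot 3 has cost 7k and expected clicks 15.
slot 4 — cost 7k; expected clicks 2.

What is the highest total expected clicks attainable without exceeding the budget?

33

slot 7 + slot 5: cost 12 + 5 = 17 ≤ 17, expected clicks 11 + 18 = 29.
slot 5 + slot 4: cost 5 + 7 = 12 ≤ 17, expected clicks 18 + 2 = 20.
slot 5 + slot 3: cost 5 + 7 = 12 ≤ 17, expected clicks 18 + 15 = 33.
Best is slot 5 and slot 3 with total expected clicks 33.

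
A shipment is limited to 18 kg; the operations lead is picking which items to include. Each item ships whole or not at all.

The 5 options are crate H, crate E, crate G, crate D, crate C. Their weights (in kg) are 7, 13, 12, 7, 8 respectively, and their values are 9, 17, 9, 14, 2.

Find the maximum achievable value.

23

Allowing fractional choices, the relaxed optimum would be about 28.4, but items are indivisible.
crate H + crate D: weight 7 + 7 = 14 ≤ 18, value 9 + 14 = 23.
crate E: weight 13 ≤ 18, value 17.
crate D + crate C: weight 7 + 8 = 15 ≤ 18, value 14 + 2 = 16.
Best is crate H and crate D with total value 23.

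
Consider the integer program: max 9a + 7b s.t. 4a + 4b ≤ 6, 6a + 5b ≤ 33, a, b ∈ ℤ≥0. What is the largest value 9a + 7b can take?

Relaxing integrality, the LP optimum is 13.50 at (a,b) = (1.5, 0), which is not an integer point.
(a,b)=(1,0): 4·1+4·0=4≤6, 6·1+5·0=6≤33, objective 9.
(a,b)=(0,1): 4·0+4·1=4≤6, 6·0+5·1=5≤33, objective 7.
(a,b)=(0,0): 4·0+4·0=0≤6, 6·0+5·0=0≤33, objective 0.
Maximum is 9 at (a,b)=(1,0).

9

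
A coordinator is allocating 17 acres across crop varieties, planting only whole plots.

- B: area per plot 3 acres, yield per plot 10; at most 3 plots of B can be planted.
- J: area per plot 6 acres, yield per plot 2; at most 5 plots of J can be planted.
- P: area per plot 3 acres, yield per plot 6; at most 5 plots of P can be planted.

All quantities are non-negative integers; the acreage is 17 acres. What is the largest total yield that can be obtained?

B has the best ratio (10/3); taking only B gives at most 3×10 = 30 (stopped by the supply cap of 3).
Mixing does better — 3×B and 2×P: area 15 ≤ 17, yield 3·10 + 2·6 = 42.

42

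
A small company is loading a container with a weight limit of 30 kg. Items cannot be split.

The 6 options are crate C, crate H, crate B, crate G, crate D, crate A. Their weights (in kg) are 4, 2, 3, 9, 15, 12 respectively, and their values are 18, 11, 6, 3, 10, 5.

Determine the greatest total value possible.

45

crate C + crate H + crate B + crate D: weight 4 + 2 + 3 + 15 = 24 ≤ 30, value 18 + 11 + 6 + 10 = 45.
crate C + crate H + crate B + crate G + crate A: weight 4 + 2 + 3 + 9 + 12 = 30 ≤ 30, value 18 + 11 + 6 + 3 + 5 = 43.
Best is crate C, crate H, crate B, and crate D with total value 45.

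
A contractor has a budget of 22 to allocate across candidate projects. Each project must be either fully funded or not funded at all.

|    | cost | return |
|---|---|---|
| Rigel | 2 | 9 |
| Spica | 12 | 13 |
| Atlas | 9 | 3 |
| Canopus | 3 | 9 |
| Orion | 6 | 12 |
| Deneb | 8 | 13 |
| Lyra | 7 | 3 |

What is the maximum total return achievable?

43

Take Rigel, Canopus, Orion, and Deneb: cost 2 + 3 + 6 + 8 = 19 ≤ 22, return 9 + 9 + 12 + 13 = 43.
No other feasible combination does better.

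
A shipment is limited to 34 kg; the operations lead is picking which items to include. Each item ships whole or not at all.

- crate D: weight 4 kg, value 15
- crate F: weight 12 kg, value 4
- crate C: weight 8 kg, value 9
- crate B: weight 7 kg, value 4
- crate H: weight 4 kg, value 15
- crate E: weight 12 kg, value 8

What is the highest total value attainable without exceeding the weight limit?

47

Treat it as a binary knapsack problem.
crate D + crate C + crate B + crate H: weight 4 + 8 + 7 + 4 = 23 ≤ 34, value 15 + 9 + 4 + 15 = 43.
crate D + crate F + crate C + crate H: weight 4 + 12 + 8 + 4 = 28 ≤ 34, value 15 + 4 + 9 + 15 = 43.
crate D + crate C + crate H + crate E: weight 4 + 8 + 4 + 12 = 28 ≤ 34, value 15 + 9 + 15 + 8 = 47.
Best is crate D, crate C, crate H, and crate E with total value 47.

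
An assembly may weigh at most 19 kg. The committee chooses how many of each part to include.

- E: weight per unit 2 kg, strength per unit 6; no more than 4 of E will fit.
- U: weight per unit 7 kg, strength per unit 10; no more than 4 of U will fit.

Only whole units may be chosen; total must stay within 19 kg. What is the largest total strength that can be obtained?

34

This is a bounded integer knapsack.
E has the best ratio (6/2); taking only E gives at most 4×6 = 24 (stopped by the supply cap of 4).
Mixing does better — 4×E and 1×U: weight 15 ≤ 19, strength 4·6 + 1·10 = 34.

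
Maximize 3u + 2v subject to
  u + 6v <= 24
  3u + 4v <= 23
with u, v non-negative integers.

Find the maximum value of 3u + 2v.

The continuous relaxation peaks at (7.67, 0) with value 23.00; rounding to a feasible lattice point costs some objective.
(u,v)=(7,0): 1·7+6·0=7≤24, 3·7+4·0=21≤23, objective 21.
(u,v)=(6,1): 1·6+6·1=12≤24, 3·6+4·1=22≤23, objective 20.
(u,v)=(6,0): 1·6+6·0=6≤24, 3·6+4·0=18≤23, objective 18.
The best lattice point is (7,0), giving 21.

21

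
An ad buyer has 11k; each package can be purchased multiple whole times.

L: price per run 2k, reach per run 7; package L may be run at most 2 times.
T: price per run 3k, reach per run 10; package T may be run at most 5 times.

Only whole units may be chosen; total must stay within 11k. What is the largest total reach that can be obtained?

37

Take 1×L and 3×T: price 11 ≤ 11, reach 1·7 + 3·10 = 37.
No other integer combination yields more.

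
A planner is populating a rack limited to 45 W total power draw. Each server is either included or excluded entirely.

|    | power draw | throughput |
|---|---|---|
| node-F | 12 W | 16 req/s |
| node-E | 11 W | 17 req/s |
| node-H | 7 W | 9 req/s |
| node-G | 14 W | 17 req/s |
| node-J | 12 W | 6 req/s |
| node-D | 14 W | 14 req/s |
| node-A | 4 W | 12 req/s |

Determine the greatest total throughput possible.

62

Take node-F, node-E, node-G, and node-A: power draw 12 + 11 + 14 + 4 = 41 ≤ 45, throughput 16 + 17 + 17 + 12 = 62.
No other feasible combination does better.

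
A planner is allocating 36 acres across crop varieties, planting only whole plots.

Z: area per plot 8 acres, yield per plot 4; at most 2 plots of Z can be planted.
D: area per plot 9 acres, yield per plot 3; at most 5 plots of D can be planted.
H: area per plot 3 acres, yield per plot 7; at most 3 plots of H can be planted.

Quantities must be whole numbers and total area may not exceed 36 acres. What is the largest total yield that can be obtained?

32

H has the best ratio (7/3); taking only H gives at most 3×7 = 21 (stopped by the supply cap of 3).
Mixing does better — 2×Z, 1×D, and 3×H: area 34 ≤ 36, yield 2·4 + 1·3 + 3·7 = 32.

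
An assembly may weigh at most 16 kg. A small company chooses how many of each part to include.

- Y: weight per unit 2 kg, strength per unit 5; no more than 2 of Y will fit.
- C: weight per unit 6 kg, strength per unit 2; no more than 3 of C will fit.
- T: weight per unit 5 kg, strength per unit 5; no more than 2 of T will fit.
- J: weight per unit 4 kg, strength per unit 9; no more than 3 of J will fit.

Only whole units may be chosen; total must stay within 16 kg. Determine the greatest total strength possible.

Take 2×Y and 3×J: weight 16 ≤ 16, strength 2·5 + 3·9 = 37.
Y has the best ratio (5/2) and is taken to its limit of 2; remaining capacity is filled optimally with the others.

37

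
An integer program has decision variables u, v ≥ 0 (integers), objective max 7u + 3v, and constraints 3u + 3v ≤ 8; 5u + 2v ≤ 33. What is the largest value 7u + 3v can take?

The continuous relaxation peaks at (2.67, 0) with value 18.67; rounding to a feasible lattice point costs some objective.
(u,v)=(2,0): 3·2+3·0=6≤8, 5·2+2·0=10≤33, objective 14.
(u,v)=(1,1): 3·1+3·1=6≤8, 5·1+2·1=7≤33, objective 10.
No feasible integer point exceeds 14.

14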